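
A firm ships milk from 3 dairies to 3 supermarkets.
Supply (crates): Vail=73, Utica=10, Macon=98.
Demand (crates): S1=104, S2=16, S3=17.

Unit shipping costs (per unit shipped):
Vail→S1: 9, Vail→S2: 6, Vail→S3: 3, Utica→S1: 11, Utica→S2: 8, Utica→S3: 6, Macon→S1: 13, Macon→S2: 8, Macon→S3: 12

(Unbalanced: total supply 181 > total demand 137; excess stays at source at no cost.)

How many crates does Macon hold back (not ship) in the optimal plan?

Minimum-cost shipments:
  Vail to S1: 56 × 9 = 504
  Vail to S3: 17 × 3 = 51
  Utica to S1: 10 × 11 = 110
  Macon to S1: 38 × 13 = 494
  Macon to S2: 16 × 8 = 128
Total cost = 1287.
Macon ships 54 of its 98, leaving 44.

44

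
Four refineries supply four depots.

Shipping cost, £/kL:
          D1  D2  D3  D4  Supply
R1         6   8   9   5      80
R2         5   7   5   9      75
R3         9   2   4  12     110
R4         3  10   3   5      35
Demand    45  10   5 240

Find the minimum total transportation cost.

2250

A cheapest plan:
  R1->D4: 80 kL
  R2->D1: 45 kL
  R2->D4: 30 kL
  R3->D2: 10 kL
  R3->D3: 5 kL
  R3->D4: 95 kL
  R4->D4: 35 kL
Total cost = £2250.
(Supply check: R1 ships 80; R2 ships 75; R3 ships 110; R4 ships 35.)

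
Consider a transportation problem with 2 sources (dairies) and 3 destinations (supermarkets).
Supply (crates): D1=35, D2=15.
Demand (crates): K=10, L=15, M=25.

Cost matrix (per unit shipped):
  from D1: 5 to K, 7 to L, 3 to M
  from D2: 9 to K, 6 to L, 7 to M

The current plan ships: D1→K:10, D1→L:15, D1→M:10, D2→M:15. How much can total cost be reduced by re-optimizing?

75

Current plan cost = 10·5 + 15·7 + 10·3 + 15·7 = 290.
Optimal plan:
  D1 to K: 10 × 5 = 50
  D1 to M: 25 × 3 = 75
  D2 to L: 15 × 6 = 90
Optimal cost = 215.
Saving = 290 − 215 = 75.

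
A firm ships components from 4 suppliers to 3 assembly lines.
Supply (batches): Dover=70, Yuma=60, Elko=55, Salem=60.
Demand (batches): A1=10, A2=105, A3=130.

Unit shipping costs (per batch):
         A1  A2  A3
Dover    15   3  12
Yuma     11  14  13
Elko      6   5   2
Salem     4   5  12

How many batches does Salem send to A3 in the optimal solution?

Optimal shipments:
  Dover–A2: 70 × 3 = 210
  Yuma–A3: 60 × 13 = 780
  Elko–A3: 55 × 2 = 110
  Salem–A1: 10 × 4 = 40
  Salem–A2: 35 × 5 = 175
  Salem–A3: 15 × 12 = 180
Total cost = 1495.
So Salem→A3 carries 15 batches.

15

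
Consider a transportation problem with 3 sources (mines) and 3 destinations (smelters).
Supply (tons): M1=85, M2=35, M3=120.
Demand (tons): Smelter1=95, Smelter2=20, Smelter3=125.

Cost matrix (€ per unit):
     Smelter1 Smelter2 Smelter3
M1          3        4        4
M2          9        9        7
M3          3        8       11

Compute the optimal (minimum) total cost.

A cheapest plan:
  M1->Smelter3: 85 tons
  M2->Smelter3: 35 tons
  M3->Smelter1: 95 tons
  M3->Smelter2: 20 tons
  M3->Smelter3: 5 tons
Total cost = €1085.

1085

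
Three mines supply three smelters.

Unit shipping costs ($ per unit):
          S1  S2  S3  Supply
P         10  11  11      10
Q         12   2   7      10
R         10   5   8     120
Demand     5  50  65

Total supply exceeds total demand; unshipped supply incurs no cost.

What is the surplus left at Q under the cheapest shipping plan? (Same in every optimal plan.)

Minimum-cost shipments:
  Q->S2: 10 × $2 = $20
  R->S1: 5 × $10 = $50
  R->S2: 40 × $5 = $200
  R->S3: 65 × $8 = $520
Total cost = $790.
Q ships 10 of its 10, leaving 0.

0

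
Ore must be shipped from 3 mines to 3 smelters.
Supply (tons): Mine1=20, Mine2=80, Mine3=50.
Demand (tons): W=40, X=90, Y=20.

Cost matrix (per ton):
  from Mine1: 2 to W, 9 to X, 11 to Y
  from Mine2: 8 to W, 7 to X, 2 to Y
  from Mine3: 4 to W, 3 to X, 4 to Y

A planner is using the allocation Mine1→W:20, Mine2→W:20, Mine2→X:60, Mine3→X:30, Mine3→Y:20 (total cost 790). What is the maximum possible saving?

Current plan cost = 20·2 + 20·8 + 60·7 + 30·3 + 20·4 = 790.
Optimal plan:
  Mine1→W: 20 × 2 = 40
  Mine2→W: 20 × 8 = 160
  Mine2→X: 40 × 7 = 280
  Mine2→Y: 20 × 2 = 40
  Mine3→X: 50 × 3 = 150
Optimal cost = 670.
Saving = 790 − 670 = 120.

120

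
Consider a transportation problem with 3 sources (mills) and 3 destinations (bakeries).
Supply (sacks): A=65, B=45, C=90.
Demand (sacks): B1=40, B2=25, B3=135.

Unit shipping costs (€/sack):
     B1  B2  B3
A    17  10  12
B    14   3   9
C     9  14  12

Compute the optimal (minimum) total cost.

1995

Optimal allocation:
  A–B3: 65 × €12 = €780
  B–B2: 25 × €3 = €75
  B–B3: 20 × €9 = €180
  C–B1: 40 × €9 = €360
  C–B3: 50 × €12 = €600
Total = 780 + 75 + 180 + 360 + 600 = €1995.
(Supply check: A ships 65; B ships 45; C ships 90.)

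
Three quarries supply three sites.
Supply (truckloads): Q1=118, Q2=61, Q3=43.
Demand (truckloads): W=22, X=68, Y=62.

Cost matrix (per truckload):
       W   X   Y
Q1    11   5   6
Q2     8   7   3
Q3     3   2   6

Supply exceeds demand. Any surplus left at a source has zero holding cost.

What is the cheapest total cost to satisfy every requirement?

532

Optimal allocation:
  Q1→X: 47 × 5 = 235
  Q1→Y: 1 × 6 = 6
  Q2→Y: 61 × 3 = 183
  Q3→W: 22 × 3 = 66
  Q3→X: 21 × 2 = 42
Total = 235 + 6 + 183 + 66 + 42 = 532.
(Supply check: Q1 ships 48; Q2 ships 61; Q3 ships 43.)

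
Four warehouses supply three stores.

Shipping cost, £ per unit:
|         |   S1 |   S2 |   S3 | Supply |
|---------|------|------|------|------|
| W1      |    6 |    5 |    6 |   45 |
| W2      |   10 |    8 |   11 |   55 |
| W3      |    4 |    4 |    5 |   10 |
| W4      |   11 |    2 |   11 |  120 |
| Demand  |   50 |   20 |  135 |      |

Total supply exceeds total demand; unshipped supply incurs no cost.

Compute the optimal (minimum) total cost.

A cheapest plan:
  W1->S3: 45 × £6 = £270
  W2->S1: 50 × £10 = £500
  W3->S3: 10 × £5 = £50
  W4->S2: 20 × £2 = £40
  W4->S3: 80 × £11 = £880
Total = 270 + 500 + 50 + 40 + 880 = £1740.

1740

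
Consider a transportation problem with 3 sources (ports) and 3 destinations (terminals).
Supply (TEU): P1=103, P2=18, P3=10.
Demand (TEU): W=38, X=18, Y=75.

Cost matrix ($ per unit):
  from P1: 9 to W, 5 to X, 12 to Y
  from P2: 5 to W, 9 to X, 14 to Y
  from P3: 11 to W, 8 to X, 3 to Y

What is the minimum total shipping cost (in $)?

1170

One minimum-cost allocation:
  P1 to W: 20 × $9 = $180
  P1 to X: 18 × $5 = $90
  P1 to Y: 65 × $12 = $780
  P2 to W: 18 × $5 = $90
  P3 to Y: 10 × $3 = $30
Total = 180 + 90 + 780 + 90 + 30 = $1170.
(Supply check: P1 ships 103; P2 ships 18; P3 ships 10.)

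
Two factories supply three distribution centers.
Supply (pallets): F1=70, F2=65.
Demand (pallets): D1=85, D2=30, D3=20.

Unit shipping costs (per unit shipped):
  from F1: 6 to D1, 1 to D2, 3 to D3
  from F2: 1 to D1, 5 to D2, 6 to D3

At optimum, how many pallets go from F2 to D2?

Optimal shipments:
  F1->D1: 20 pallets
  F1->D2: 30 pallets
  F1->D3: 20 pallets
  F2->D1: 65 pallets
Total cost = 275.
The route F2→D2 is not used.

0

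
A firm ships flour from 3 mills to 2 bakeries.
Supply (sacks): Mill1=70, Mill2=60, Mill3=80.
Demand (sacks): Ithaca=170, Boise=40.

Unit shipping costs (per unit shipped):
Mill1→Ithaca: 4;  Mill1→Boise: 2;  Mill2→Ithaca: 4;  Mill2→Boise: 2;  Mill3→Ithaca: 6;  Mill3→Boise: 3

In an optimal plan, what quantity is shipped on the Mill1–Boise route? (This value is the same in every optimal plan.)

0

Optimal shipments:
  Mill1→Ithaca: 70 sacks
  Mill2→Ithaca: 60 sacks
  Mill3→Ithaca: 40 sacks
  Mill3→Boise: 40 sacks
Total cost = 880.
The route Mill1→Boise is not used.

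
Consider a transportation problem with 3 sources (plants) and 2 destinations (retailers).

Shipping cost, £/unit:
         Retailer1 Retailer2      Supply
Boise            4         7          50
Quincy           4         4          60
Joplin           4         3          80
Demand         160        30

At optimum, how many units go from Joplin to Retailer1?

The minimum-cost plan:
  Boise→Retailer1: 50 units
  Quincy→Retailer1: 60 units
  Joplin→Retailer1: 50 units
  Joplin→Retailer2: 30 units
Total cost = £730.
So Joplin→Retailer1 carries 50 units.

50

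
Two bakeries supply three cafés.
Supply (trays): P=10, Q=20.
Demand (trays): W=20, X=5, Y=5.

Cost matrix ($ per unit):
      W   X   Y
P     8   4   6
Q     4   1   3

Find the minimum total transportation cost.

An optimal shipping plan:
  P->X: 5 × $4 = $20
  P->Y: 5 × $6 = $30
  Q->W: 20 × $4 = $80
Total = 20 + 30 + 80 = $130.

130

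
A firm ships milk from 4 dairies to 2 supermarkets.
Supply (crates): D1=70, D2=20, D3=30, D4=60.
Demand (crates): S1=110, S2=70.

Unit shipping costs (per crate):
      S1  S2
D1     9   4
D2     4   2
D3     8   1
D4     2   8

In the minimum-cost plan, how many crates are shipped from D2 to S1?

20

Optimal shipments:
  D1→S1: 30 × 9 = 270
  D1→S2: 40 × 4 = 160
  D2→S1: 20 × 4 = 80
  D3→S2: 30 × 1 = 30
  D4→S1: 60 × 2 = 120
Total cost = 660.
So D2→S1 carries 20 crates.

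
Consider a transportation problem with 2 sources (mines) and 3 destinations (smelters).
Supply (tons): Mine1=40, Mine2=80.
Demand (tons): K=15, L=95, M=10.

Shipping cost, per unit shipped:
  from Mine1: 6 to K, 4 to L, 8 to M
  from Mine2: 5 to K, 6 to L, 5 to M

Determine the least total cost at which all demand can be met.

An optimal shipping plan:
  Mine1->L: 40 × 4 = 160
  Mine2->K: 15 × 5 = 75
  Mine2->L: 55 × 6 = 330
  Mine2->M: 10 × 5 = 50
Total = 160 + 75 + 330 + 50 = 615.

615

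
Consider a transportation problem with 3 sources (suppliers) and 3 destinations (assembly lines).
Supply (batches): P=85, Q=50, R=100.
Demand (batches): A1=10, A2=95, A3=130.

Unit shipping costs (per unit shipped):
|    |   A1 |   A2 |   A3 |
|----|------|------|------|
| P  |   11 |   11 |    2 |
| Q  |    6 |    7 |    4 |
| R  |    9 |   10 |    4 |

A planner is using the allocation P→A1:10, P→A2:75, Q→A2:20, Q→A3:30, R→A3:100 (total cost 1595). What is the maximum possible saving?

355

Current plan cost = 10·11 + 75·11 + 20·7 + 30·4 + 100·4 = 1595.
Optimal plan:
  P–A3: 85 × 2 = 170
  Q–A2: 50 × 7 = 350
  R–A1: 10 × 9 = 90
  R–A2: 45 × 10 = 450
  R–A3: 45 × 4 = 180
Optimal cost = 1240.
Saving = 1595 − 1240 = 355.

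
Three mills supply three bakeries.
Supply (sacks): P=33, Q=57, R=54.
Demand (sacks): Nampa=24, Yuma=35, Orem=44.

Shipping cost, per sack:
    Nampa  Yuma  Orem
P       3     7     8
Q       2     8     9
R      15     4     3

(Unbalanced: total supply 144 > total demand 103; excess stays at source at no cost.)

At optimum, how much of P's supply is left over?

8

Minimum-cost shipments:
  P to Yuma: 25 × 7 = 175
  Q to Nampa: 24 × 2 = 48
  R to Yuma: 10 × 4 = 40
  R to Orem: 44 × 3 = 132
Total cost = 395.
P ships 25 of its 33, leaving 8.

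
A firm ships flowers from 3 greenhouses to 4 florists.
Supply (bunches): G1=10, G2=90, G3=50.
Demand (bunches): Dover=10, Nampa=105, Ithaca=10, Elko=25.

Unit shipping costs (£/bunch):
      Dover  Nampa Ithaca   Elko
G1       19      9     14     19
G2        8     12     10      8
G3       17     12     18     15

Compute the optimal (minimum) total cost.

1610

Optimal allocation:
  G1->Nampa: 10 bunches
  G2->Dover: 10 bunches
  G2->Nampa: 45 bunches
  G2->Ithaca: 10 bunches
  G2->Elko: 25 bunches
  G3->Nampa: 50 bunches
Total cost = £1610.
(Supply check: G1 ships 10; G2 ships 90; G3 ships 50.)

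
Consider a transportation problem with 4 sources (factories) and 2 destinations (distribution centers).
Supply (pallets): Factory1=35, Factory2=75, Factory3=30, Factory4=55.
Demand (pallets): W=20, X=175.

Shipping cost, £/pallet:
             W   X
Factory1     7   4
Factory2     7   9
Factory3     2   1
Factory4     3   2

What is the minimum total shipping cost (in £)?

915

An optimal shipping plan:
  Factory1 to X: 35 × £4 = £140
  Factory2 to W: 20 × £7 = £140
  Factory2 to X: 55 × £9 = £495
  Factory3 to X: 30 × £1 = £30
  Factory4 to X: 55 × £2 = £110
Total = 140 + 140 + 495 + 30 + 110 = £915.
(Supply check: Factory1 ships 35; Factory2 ships 75; Factory3 ships 30; Factory4 ships 55.)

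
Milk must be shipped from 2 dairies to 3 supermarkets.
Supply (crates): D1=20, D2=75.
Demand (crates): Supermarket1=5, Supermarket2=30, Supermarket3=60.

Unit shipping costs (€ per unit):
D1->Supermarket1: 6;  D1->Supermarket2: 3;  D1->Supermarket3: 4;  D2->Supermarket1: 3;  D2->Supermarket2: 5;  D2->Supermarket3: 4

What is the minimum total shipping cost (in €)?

365

A cheapest plan:
  D1–Supermarket2: 20 × €3 = €60
  D2–Supermarket1: 5 × €3 = €15
  D2–Supermarket2: 10 × €5 = €50
  D2–Supermarket3: 60 × €4 = €240
Total = 60 + 15 + 50 + 240 = €365.
(Supply check: D1 ships 20; D2 ships 75.)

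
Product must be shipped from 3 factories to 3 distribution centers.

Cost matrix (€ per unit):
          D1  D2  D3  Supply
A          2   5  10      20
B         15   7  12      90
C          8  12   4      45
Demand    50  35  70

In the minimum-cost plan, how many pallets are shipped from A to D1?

The minimum-cost plan:
  A to D1: 20 × €2 = €40
  B to D1: 30 × €15 = €450
  B to D2: 35 × €7 = €245
  B to D3: 25 × €12 = €300
  C to D3: 45 × €4 = €180
Total cost = €1215.
So A→D1 carries 20 pallets.

20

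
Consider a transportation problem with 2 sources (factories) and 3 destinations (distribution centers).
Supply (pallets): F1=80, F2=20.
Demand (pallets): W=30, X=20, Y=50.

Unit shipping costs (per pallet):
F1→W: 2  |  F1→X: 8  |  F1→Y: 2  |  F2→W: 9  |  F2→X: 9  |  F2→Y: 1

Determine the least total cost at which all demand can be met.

A cheapest plan:
  F1 to W: 30 × 2 = 60
  F1 to X: 20 × 8 = 160
  F1 to Y: 30 × 2 = 60
  F2 to Y: 20 × 1 = 20
Total = 60 + 160 + 60 + 20 = 300.

300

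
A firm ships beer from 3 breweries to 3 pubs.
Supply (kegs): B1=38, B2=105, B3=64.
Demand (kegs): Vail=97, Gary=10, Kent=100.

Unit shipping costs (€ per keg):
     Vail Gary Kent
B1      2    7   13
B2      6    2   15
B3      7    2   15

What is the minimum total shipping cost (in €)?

A cheapest plan:
  B1 to Vail: 38 × €2 = €76
  B2 to Vail: 59 × €6 = €354
  B2 to Kent: 46 × €15 = €690
  B3 to Gary: 10 × €2 = €20
  B3 to Kent: 54 × €15 = €810
Total = 76 + 354 + 690 + 20 + 810 = €1950.

1950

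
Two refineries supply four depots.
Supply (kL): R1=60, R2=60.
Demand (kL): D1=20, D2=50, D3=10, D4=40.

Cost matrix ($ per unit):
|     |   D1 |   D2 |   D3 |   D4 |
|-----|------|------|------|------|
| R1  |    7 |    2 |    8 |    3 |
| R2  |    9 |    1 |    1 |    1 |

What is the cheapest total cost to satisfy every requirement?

280

One minimum-cost allocation:
  R1->D1: 20 × $7 = $140
  R1->D2: 40 × $2 = $80
  R2->D2: 10 × $1 = $10
  R2->D3: 10 × $1 = $10
  R2->D4: 40 × $1 = $40
Total = 140 + 80 + 10 + 10 + 40 = $280.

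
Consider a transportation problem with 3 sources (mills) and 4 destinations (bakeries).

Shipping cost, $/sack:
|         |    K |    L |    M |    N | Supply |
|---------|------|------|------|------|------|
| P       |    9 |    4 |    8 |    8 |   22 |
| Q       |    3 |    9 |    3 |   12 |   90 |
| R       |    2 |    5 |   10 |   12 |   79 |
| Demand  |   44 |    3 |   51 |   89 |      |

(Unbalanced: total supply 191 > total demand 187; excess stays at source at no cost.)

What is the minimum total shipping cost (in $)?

An optimal shipping plan:
  P->N: 22 × $8 = $176
  Q->M: 51 × $3 = $153
  Q->N: 35 × $12 = $420
  R->K: 44 × $2 = $88
  R->L: 3 × $5 = $15
  R->N: 32 × $12 = $384
Total = 176 + 153 + 420 + 88 + 15 + 384 = $1236.
(Supply check: P ships 22; Q ships 86; R ships 79.)

1236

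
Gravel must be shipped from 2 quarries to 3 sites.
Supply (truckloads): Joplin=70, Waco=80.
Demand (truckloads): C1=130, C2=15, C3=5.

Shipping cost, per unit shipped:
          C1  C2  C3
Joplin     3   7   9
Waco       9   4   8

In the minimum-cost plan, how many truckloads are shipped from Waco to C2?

15

The minimum-cost plan:
  Joplin->C1: 70 × 3 = 210
  Waco->C1: 60 × 9 = 540
  Waco->C2: 15 × 4 = 60
  Waco->C3: 5 × 8 = 40
Total cost = 850.
So Waco→C2 carries 15 truckloads.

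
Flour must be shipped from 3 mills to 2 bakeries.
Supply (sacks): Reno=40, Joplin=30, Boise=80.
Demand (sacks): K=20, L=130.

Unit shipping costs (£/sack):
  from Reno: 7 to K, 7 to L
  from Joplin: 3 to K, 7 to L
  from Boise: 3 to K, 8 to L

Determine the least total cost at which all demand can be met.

One minimum-cost allocation:
  Reno→L: 40 × £7 = £280
  Joplin→L: 30 × £7 = £210
  Boise→K: 20 × £3 = £60
  Boise→L: 60 × £8 = £480
Total = 280 + 210 + 60 + 480 = £1030.
(Supply check: Reno ships 40; Joplin ships 30; Boise ships 80.)

1030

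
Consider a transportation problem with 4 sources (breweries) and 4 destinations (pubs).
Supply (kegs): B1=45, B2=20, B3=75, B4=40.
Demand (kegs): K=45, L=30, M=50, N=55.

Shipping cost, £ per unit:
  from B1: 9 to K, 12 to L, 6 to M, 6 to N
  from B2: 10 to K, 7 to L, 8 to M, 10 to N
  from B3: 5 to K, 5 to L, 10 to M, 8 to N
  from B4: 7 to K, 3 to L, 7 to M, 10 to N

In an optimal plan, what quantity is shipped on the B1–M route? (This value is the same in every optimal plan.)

20

Solving gives:
  B1–M: 20 × £6 = £120
  B1–N: 25 × £6 = £150
  B2–M: 20 × £8 = £160
  B3–K: 45 × £5 = £225
  B3–N: 30 × £8 = £240
  B4–L: 30 × £3 = £90
  B4–M: 10 × £7 = £70
Total cost = £1055.
So B1→M carries 20 kegs.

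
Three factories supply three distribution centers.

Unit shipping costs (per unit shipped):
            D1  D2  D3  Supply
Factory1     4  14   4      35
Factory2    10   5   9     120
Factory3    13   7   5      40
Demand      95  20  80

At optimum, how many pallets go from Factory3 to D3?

40

The minimum-cost plan:
  Factory1–D1: 35 × 4 = 140
  Factory2–D1: 60 × 10 = 600
  Factory2–D2: 20 × 5 = 100
  Factory2–D3: 40 × 9 = 360
  Factory3–D3: 40 × 5 = 200
Total cost = 1400.
So Factory3→D3 carries 40 pallets.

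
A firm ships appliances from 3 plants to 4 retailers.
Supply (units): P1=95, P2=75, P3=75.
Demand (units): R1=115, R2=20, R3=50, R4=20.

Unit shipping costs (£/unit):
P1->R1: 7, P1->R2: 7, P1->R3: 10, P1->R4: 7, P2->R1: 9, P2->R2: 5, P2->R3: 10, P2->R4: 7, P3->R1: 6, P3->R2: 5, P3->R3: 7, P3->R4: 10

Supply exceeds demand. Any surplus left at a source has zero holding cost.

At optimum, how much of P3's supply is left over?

0

An optimal plan:
  P1 to R1: 90 × £7 = £630
  P1 to R4: 5 × £7 = £35
  P2 to R2: 20 × £5 = £100
  P2 to R4: 15 × £7 = £105
  P3 to R1: 25 × £6 = £150
  P3 to R3: 50 × £7 = £350
Total cost = £1370.
P3 ships 75 of its 75, leaving 0.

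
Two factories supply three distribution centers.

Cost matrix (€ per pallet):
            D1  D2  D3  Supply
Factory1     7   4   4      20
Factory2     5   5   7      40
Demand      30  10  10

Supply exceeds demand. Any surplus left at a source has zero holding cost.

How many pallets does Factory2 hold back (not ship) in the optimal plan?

Minimum-cost shipments:
  Factory1 to D2: 10 × €4 = €40
  Factory1 to D3: 10 × €4 = €40
  Factory2 to D1: 30 × €5 = €150
Total cost = €230.
Factory2 ships 30 of its 40, leaving 10.

10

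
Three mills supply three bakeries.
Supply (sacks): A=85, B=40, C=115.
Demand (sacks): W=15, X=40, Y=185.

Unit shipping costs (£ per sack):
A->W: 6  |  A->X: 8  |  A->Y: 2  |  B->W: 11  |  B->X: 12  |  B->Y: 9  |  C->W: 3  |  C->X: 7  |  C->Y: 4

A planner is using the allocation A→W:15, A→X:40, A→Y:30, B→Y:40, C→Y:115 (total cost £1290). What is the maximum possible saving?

Current plan cost = 15·6 + 40·8 + 30·2 + 40·9 + 115·4 = £1290.
Optimal plan:
  A→Y: 85 × £2 = £170
  B→Y: 40 × £9 = £360
  C→W: 15 × £3 = £45
  C→X: 40 × £7 = £280
  C→Y: 60 × £4 = £240
Optimal cost = £1095.
Saving = 1290 − 1095 = £195.

195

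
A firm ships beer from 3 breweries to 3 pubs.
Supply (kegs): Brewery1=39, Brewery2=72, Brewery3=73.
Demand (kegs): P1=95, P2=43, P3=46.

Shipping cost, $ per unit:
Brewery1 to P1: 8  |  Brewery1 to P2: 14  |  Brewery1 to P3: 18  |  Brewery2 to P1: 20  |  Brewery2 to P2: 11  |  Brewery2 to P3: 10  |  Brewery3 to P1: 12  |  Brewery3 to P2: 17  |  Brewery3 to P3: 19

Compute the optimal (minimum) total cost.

Optimal allocation:
  Brewery1–P1: 39 × $8 = $312
  Brewery2–P2: 26 × $11 = $286
  Brewery2–P3: 46 × $10 = $460
  Brewery3–P1: 56 × $12 = $672
  Brewery3–P2: 17 × $17 = $289
Total = 312 + 286 + 460 + 672 + 289 = $2019.

2019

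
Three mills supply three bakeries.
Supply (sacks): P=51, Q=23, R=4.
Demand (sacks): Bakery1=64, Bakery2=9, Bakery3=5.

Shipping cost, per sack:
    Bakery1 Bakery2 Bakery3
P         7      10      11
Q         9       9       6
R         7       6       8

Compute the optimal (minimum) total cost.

573

Optimal allocation:
  P->Bakery1: 51 sacks
  Q->Bakery1: 13 sacks
  Q->Bakery2: 5 sacks
  Q->Bakery3: 5 sacks
  R->Bakery2: 4 sacks
Total cost = 573.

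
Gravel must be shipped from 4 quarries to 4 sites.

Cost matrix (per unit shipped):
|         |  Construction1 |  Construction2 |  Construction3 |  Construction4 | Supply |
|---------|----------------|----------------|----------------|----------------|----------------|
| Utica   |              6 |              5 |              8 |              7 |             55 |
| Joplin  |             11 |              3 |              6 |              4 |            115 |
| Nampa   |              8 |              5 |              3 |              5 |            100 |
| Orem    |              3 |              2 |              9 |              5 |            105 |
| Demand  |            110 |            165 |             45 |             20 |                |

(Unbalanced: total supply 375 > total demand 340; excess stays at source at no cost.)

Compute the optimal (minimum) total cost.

One minimum-cost allocation:
  Utica->Construction1: 5 × 6 = 30
  Utica->Construction2: 50 × 5 = 250
  Joplin->Construction2: 115 × 3 = 345
  Nampa->Construction3: 45 × 3 = 135
  Nampa->Construction4: 20 × 5 = 100
  Orem->Construction1: 105 × 3 = 315
Total = 30 + 250 + 345 + 135 + 100 + 315 = 1175.
(Supply check: Utica ships 55; Joplin ships 115; Nampa ships 65; Orem ships 105.)

1175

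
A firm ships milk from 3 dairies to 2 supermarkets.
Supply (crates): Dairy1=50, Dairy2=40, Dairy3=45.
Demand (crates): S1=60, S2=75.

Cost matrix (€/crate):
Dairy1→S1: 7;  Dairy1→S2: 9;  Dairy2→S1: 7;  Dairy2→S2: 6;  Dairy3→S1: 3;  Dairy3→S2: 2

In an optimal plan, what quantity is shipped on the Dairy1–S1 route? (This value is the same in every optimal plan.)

Solving gives:
  Dairy1→S1: 50 crates
  Dairy2→S1: 10 crates
  Dairy2→S2: 30 crates
  Dairy3→S2: 45 crates
Total cost = €690.
So Dairy1→S1 carries 50 crates.

50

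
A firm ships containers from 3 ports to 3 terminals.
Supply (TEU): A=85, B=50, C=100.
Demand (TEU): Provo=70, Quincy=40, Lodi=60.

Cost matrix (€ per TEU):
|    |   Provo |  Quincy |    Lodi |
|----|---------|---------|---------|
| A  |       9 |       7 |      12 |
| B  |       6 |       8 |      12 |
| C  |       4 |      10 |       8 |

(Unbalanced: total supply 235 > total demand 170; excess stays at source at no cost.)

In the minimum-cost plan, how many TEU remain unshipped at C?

0

An optimal plan:
  A->Quincy: 40 × €7 = €280
  B->Provo: 30 × €6 = €180
  C->Provo: 40 × €4 = €160
  C->Lodi: 60 × €8 = €480
Total cost = €1100.
C ships 100 of its 100, leaving 0.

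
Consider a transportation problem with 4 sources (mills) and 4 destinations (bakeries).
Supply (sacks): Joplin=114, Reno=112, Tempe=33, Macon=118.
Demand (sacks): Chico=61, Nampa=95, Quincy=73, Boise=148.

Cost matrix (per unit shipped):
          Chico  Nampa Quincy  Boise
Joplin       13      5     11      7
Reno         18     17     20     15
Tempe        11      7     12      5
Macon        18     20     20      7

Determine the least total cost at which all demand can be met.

A cheapest plan:
  Joplin->Nampa: 95 sacks
  Joplin->Quincy: 19 sacks
  Reno->Chico: 61 sacks
  Reno->Quincy: 51 sacks
  Tempe->Quincy: 3 sacks
  Tempe->Boise: 30 sacks
  Macon->Boise: 118 sacks
Total cost = 3814.
(Supply check: Joplin ships 114; Reno ships 112; Tempe ships 33; Macon ships 118.)

3814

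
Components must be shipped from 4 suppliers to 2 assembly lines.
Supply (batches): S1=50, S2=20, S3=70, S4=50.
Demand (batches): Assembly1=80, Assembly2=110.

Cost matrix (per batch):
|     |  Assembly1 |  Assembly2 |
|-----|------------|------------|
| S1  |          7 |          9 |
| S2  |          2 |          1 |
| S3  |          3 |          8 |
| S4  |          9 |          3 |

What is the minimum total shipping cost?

810

One minimum-cost allocation:
  S1→Assembly1: 10 × 7 = 70
  S1→Assembly2: 40 × 9 = 360
  S2→Assembly2: 20 × 1 = 20
  S3→Assembly1: 70 × 3 = 210
  S4→Assembly2: 50 × 3 = 150
Total = 70 + 360 + 20 + 210 + 150 = 810.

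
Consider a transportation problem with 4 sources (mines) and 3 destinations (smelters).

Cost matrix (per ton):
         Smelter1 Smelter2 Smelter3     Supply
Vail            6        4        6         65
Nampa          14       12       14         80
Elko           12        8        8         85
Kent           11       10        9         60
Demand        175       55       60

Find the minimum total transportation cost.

One minimum-cost allocation:
  Vail to Smelter1: 35 tons
  Vail to Smelter2: 30 tons
  Nampa to Smelter1: 80 tons
  Elko to Smelter2: 25 tons
  Elko to Smelter3: 60 tons
  Kent to Smelter1: 60 tons
Total cost = 2790.
(Supply check: Vail ships 65; Nampa ships 80; Elko ships 85; Kent ships 60.)

2790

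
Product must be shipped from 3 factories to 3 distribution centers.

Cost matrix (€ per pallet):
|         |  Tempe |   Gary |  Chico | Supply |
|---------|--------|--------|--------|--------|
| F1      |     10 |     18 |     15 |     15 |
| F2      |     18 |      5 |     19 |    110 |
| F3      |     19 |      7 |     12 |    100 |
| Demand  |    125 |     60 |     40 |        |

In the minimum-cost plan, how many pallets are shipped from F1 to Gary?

The minimum-cost plan:
  F1→Tempe: 15 pallets
  F2→Tempe: 50 pallets
  F2→Gary: 60 pallets
  F3→Tempe: 60 pallets
  F3→Chico: 40 pallets
Total cost = €2970.
The route F1→Gary is not used.

0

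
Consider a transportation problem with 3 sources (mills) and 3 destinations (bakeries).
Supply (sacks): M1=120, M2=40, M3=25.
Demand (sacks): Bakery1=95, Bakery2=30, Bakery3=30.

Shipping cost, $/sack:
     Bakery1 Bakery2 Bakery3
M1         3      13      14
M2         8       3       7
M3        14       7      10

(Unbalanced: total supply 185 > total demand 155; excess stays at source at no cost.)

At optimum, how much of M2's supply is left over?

An optimal plan:
  M1 to Bakery1: 95 × $3 = $285
  M2 to Bakery2: 30 × $3 = $90
  M2 to Bakery3: 10 × $7 = $70
  M3 to Bakery3: 20 × $10 = $200
Total cost = $645.
M2 ships 40 of its 40, leaving 0.

0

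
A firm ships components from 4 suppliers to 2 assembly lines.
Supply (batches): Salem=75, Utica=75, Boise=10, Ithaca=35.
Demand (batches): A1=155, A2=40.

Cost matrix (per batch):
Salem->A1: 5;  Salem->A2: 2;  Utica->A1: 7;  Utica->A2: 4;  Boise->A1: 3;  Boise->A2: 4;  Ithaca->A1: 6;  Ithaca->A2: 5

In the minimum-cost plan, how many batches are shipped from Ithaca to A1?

Solving gives:
  Salem→A1: 35 × 5 = 175
  Salem→A2: 40 × 2 = 80
  Utica→A1: 75 × 7 = 525
  Boise→A1: 10 × 3 = 30
  Ithaca→A1: 35 × 6 = 210
Total cost = 1020.
So Ithaca→A1 carries 35 batches.

35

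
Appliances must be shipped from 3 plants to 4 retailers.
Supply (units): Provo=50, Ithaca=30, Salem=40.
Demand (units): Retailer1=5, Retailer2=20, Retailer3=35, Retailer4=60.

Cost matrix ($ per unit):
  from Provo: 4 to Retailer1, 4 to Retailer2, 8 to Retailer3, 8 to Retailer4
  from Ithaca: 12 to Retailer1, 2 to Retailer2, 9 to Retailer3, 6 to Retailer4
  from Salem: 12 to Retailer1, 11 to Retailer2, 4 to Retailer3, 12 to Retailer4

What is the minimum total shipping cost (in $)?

Optimal allocation:
  Provo->Retailer1: 5 × $4 = $20
  Provo->Retailer2: 20 × $4 = $80
  Provo->Retailer4: 25 × $8 = $200
  Ithaca->Retailer4: 30 × $6 = $180
  Salem->Retailer3: 35 × $4 = $140
  Salem->Retailer4: 5 × $12 = $60
Total = 20 + 80 + 200 + 180 + 140 + 60 = $680.
(Supply check: Provo ships 50; Ithaca ships 30; Salem ships 40.)

680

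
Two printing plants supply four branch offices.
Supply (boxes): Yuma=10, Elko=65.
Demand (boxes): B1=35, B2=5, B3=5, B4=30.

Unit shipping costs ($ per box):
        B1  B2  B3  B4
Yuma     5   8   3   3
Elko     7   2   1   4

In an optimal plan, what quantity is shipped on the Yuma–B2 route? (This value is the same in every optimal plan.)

0

Solving gives:
  Yuma->B1: 10 × $5 = $50
  Elko->B1: 25 × $7 = $175
  Elko->B2: 5 × $2 = $10
  Elko->B3: 5 × $1 = $5
  Elko->B4: 30 × $4 = $120
Total cost = $360.
The route Yuma→B2 is not used.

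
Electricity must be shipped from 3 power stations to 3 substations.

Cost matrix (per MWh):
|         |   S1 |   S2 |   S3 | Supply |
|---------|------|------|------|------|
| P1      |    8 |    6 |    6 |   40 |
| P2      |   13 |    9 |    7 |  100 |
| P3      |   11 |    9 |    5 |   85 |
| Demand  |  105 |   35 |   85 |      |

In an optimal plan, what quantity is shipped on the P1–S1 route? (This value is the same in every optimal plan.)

Optimal shipments:
  P1 to S1: 40 × 8 = 320
  P2 to S1: 65 × 13 = 845
  P2 to S2: 35 × 9 = 315
  P3 to S3: 85 × 5 = 425
Total cost = 1905.
So P1→S1 carries 40 MWh.

40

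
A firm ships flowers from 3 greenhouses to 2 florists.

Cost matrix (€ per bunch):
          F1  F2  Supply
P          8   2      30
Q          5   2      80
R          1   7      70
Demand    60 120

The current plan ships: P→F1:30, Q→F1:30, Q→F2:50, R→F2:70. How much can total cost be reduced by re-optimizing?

Current plan cost = 30·8 + 30·5 + 50·2 + 70·7 = €980.
Optimal plan:
  P->F2: 30 × €2 = €60
  Q->F2: 80 × €2 = €160
  R->F1: 60 × €1 = €60
  R->F2: 10 × €7 = €70
Optimal cost = €350.
Saving = 980 − 350 = €630.

630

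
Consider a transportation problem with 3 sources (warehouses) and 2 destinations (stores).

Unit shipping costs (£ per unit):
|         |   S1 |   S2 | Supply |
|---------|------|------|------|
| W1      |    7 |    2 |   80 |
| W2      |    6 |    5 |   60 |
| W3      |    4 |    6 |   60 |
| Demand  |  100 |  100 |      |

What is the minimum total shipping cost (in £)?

An optimal shipping plan:
  W1 to S2: 80 × £2 = £160
  W2 to S1: 40 × £6 = £240
  W2 to S2: 20 × £5 = £100
  W3 to S1: 60 × £4 = £240
Total = 160 + 240 + 100 + 240 = £740.

740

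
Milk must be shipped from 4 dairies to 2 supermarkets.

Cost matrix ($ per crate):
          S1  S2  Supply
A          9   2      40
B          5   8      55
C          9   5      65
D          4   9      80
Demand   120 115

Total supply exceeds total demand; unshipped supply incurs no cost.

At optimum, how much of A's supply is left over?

Minimum-cost shipments:
  A to S2: 40 × $2 = $80
  B to S1: 40 × $5 = $200
  B to S2: 10 × $8 = $80
  C to S2: 65 × $5 = $325
  D to S1: 80 × $4 = $320
Total cost = $1005.
A ships 40 of its 40, leaving 0.

0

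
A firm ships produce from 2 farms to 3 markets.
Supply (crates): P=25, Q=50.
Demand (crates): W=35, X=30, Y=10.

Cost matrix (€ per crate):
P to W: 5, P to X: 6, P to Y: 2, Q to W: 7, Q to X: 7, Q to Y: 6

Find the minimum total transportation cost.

445

An optimal shipping plan:
  P to W: 15 × €5 = €75
  P to Y: 10 × €2 = €20
  Q to W: 20 × €7 = €140
  Q to X: 30 × €7 = €210
Total = 75 + 20 + 140 + 210 = €445.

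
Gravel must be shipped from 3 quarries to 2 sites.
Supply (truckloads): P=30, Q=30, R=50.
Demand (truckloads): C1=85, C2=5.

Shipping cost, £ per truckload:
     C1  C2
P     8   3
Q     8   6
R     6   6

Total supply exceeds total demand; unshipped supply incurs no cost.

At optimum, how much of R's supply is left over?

An optimal plan:
  P–C1: 5 × £8 = £40
  P–C2: 5 × £3 = £15
  Q–C1: 30 × £8 = £240
  R–C1: 50 × £6 = £300
Total cost = £595.
R ships 50 of its 50, leaving 0.

0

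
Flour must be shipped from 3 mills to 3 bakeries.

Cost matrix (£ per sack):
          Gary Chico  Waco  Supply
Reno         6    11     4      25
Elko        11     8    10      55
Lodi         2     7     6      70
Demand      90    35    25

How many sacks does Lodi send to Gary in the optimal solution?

Optimal shipments:
  Reno->Waco: 25 × £4 = £100
  Elko->Gary: 20 × £11 = £220
  Elko->Chico: 35 × £8 = £280
  Lodi->Gary: 70 × £2 = £140
Total cost = £740.
So Lodi→Gary carries 70 sacks.

70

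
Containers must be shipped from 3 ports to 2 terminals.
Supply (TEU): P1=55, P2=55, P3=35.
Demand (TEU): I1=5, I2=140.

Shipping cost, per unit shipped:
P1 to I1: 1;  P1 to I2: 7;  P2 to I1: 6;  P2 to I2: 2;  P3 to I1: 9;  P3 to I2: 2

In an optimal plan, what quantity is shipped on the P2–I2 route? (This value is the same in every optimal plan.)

55

Solving gives:
  P1->I1: 5 × 1 = 5
  P1->I2: 50 × 7 = 350
  P2->I2: 55 × 2 = 110
  P3->I2: 35 × 2 = 70
Total cost = 535.
So P2→I2 carries 55 TEU.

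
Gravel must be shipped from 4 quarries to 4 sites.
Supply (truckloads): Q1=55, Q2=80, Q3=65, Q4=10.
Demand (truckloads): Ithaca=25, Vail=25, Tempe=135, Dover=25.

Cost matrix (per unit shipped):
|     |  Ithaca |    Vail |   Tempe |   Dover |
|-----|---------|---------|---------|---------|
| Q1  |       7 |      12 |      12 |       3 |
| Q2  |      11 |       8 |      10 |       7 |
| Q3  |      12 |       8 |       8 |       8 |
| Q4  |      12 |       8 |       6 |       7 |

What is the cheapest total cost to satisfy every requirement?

An optimal shipping plan:
  Q1→Ithaca: 25 × 7 = 175
  Q1→Tempe: 5 × 12 = 60
  Q1→Dover: 25 × 3 = 75
  Q2→Vail: 25 × 8 = 200
  Q2→Tempe: 55 × 10 = 550
  Q3→Tempe: 65 × 8 = 520
  Q4→Tempe: 10 × 6 = 60
Total = 175 + 60 + 75 + 200 + 550 + 520 + 60 = 1640.

1640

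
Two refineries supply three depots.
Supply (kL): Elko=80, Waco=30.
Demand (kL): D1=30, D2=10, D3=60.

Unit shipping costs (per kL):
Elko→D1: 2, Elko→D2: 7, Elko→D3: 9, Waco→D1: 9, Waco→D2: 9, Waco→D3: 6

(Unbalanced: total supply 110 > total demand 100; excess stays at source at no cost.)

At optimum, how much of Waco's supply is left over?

An optimal plan:
  Elko–D1: 30 kL
  Elko–D2: 10 kL
  Elko–D3: 30 kL
  Waco–D3: 30 kL
Total cost = 580.
Waco ships 30 of its 30, leaving 0.

0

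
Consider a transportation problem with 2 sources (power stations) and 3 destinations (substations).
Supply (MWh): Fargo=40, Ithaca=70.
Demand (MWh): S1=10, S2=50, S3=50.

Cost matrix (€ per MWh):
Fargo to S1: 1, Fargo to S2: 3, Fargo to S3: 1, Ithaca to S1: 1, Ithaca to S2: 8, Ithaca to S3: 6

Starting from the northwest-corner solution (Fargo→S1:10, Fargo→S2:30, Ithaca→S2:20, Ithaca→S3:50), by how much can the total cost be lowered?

Current plan cost = 10·1 + 30·3 + 20·8 + 50·6 = €560.
Optimal plan:
  Fargo–S2: 40 × €3 = €120
  Ithaca–S1: 10 × €1 = €10
  Ithaca–S2: 10 × €8 = €80
  Ithaca–S3: 50 × €6 = €300
Optimal cost = €510.
Saving = 560 − 510 = €50.

50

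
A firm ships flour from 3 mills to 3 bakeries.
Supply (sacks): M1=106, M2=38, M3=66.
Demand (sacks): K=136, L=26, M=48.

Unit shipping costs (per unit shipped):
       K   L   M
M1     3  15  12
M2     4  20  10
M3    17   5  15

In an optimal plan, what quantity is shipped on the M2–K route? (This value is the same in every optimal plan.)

30

Optimal shipments:
  M1→K: 106 sacks
  M2→K: 30 sacks
  M2→M: 8 sacks
  M3→L: 26 sacks
  M3→M: 40 sacks
Total cost = 1248.
So M2→K carries 30 sacks.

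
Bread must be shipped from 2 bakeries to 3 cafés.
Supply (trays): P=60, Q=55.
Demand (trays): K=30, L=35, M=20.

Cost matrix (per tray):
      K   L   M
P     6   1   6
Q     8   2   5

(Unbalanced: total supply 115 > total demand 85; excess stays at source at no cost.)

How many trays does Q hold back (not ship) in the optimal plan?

30

Minimum-cost shipments:
  P–K: 30 × 6 = 180
  P–L: 30 × 1 = 30
  Q–L: 5 × 2 = 10
  Q–M: 20 × 5 = 100
Total cost = 320.
Q ships 25 of its 55, leaving 30.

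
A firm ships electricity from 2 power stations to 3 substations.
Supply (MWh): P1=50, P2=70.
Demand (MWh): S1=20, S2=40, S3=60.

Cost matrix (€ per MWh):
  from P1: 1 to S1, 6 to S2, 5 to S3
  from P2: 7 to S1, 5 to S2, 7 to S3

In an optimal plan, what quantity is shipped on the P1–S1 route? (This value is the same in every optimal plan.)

20

Solving gives:
  P1 to S1: 20 × €1 = €20
  P1 to S3: 30 × €5 = €150
  P2 to S2: 40 × €5 = €200
  P2 to S3: 30 × €7 = €210
Total cost = €580.
So P1→S1 carries 20 MWh.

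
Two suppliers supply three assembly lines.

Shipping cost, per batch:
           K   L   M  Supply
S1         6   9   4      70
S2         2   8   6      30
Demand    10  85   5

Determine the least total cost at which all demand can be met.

An optimal shipping plan:
  S1 to L: 65 batches
  S1 to M: 5 batches
  S2 to K: 10 batches
  S2 to L: 20 batches
Total cost = 785.

785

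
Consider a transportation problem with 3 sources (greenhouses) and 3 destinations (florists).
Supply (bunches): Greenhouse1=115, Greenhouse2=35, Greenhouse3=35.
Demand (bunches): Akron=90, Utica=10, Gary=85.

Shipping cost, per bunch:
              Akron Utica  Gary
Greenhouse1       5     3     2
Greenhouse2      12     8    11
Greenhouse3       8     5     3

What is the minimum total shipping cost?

910

An optimal shipping plan:
  Greenhouse1 to Akron: 65 × 5 = 325
  Greenhouse1 to Gary: 50 × 2 = 100
  Greenhouse2 to Akron: 25 × 12 = 300
  Greenhouse2 to Utica: 10 × 8 = 80
  Greenhouse3 to Gary: 35 × 3 = 105
Total = 325 + 100 + 300 + 80 + 105 = 910.
(Supply check: Greenhouse1 ships 115; Greenhouse2 ships 35; Greenhouse3 ships 35.)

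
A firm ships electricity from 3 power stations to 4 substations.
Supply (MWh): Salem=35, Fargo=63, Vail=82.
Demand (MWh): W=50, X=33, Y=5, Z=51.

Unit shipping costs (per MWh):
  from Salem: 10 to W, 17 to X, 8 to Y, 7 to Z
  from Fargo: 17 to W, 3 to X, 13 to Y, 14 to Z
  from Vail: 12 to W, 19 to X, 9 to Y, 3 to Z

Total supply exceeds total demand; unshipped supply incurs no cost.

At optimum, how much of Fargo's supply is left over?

An optimal plan:
  Salem→W: 35 MWh
  Fargo→X: 33 MWh
  Vail→W: 15 MWh
  Vail→Y: 5 MWh
  Vail→Z: 51 MWh
Total cost = 827.
Fargo ships 33 of its 63, leaving 30.

30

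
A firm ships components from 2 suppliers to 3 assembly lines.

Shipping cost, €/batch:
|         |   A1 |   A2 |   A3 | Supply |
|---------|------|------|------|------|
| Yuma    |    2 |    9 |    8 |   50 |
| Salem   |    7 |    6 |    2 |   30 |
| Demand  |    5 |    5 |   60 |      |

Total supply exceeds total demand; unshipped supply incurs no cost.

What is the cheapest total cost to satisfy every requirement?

A cheapest plan:
  Yuma→A1: 5 × €2 = €10
  Yuma→A2: 5 × €9 = €45
  Yuma→A3: 30 × €8 = €240
  Salem→A3: 30 × €2 = €60
Total = 10 + 45 + 240 + 60 = €355.

355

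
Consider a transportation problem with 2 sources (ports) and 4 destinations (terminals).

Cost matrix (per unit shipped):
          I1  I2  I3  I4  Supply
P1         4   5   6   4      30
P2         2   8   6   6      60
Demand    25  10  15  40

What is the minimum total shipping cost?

390

One minimum-cost allocation:
  P1->I2: 10 TEU
  P1->I4: 20 TEU
  P2->I1: 25 TEU
  P2->I3: 15 TEU
  P2->I4: 20 TEU
Total cost = 390.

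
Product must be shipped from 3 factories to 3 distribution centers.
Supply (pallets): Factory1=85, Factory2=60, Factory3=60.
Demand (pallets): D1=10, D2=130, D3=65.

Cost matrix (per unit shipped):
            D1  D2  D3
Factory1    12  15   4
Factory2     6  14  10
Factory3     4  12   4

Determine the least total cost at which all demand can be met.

2040

A cheapest plan:
  Factory1->D2: 20 pallets
  Factory1->D3: 65 pallets
  Factory2->D1: 10 pallets
  Factory2->D2: 50 pallets
  Factory3->D2: 60 pallets
Total cost = 2040.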